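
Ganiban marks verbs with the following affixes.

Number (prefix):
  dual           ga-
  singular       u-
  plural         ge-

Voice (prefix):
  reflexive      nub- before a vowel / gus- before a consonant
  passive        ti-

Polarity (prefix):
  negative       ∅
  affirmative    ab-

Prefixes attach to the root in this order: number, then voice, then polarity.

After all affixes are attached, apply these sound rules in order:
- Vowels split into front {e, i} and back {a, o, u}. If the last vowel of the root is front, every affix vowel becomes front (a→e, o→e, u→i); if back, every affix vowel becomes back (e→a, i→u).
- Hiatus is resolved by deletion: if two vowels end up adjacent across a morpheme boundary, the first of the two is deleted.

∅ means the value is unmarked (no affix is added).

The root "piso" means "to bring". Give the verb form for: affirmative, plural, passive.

Attach number plural ge- → gepiso.
Attach voice passive ti- → tigepiso.
Attach polarity affirmative ab- → abtigepiso.
Apply vowel harmony: abtigepiso → abtugapiso.
Vowel deletion: no change.

abtugapiso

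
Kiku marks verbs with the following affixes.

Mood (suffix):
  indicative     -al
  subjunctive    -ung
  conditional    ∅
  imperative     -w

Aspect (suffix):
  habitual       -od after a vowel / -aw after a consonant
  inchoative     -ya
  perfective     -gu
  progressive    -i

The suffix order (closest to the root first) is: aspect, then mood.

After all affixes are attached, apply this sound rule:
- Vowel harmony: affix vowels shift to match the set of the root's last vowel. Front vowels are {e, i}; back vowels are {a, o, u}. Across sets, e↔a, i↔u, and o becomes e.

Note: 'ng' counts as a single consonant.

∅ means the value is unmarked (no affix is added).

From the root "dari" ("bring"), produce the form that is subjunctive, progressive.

dariiing

Attach aspect progressive -i → darii.
Attach mood subjunctive -ung → dariiung.
Apply vowel harmony: dariiung → dariiing.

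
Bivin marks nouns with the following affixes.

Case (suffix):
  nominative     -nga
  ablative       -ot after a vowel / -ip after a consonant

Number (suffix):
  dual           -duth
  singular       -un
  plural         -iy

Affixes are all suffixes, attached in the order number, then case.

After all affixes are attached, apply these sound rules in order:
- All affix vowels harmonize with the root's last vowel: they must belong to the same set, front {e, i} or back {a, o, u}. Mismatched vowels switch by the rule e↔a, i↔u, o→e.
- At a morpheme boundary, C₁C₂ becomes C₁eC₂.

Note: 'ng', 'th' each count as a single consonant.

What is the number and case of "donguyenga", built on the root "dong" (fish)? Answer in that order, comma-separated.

plural, nominative

Segment: dong-iy-nga.
number: -iy → plural.
case: -nga → nominative.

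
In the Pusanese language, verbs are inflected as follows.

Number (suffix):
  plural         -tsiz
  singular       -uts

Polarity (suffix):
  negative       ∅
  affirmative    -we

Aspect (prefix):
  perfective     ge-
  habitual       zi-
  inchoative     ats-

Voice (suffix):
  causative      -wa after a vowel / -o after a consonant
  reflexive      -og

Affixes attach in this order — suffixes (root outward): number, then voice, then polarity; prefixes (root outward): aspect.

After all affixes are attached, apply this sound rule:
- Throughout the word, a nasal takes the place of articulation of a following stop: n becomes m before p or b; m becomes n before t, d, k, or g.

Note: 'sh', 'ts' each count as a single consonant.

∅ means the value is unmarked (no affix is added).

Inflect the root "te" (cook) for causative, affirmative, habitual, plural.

Attach number plural -tsiz → tetsiz.
Attach aspect habitual zi- → zitetsiz.
Attach voice causative -o (after consonant 'z') → zitetsizo.
Attach polarity affirmative -we → zitetsizowe.
Nasal assimilation: no change.

zitetsizowe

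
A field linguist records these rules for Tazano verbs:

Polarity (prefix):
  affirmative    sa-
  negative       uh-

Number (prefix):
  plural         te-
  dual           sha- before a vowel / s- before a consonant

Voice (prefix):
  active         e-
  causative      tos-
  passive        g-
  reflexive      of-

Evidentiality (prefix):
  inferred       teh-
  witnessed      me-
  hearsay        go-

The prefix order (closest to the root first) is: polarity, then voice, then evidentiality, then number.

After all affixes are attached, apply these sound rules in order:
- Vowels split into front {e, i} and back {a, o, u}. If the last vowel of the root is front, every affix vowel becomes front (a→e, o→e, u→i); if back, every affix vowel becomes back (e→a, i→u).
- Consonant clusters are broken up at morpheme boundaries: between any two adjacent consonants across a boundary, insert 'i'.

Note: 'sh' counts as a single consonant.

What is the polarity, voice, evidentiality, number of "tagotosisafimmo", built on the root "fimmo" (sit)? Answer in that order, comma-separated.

Segment: te-go-tos-sa-fimmo.
polarity: sa- → affirmative.
voice: tos- → causative.
evidentiality: go- → hearsay.
number: te- → plural.

affirmative, causative, hearsay, plural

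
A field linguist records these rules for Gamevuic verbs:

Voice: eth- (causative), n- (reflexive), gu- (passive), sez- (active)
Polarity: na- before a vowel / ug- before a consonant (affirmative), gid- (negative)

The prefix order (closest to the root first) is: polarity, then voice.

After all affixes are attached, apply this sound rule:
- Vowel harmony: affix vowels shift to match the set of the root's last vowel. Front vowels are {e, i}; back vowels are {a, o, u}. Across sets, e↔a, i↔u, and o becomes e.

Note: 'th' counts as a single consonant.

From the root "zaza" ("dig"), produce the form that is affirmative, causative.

Attach polarity affirmative ug- (before consonant 'z') → ugzaza.
Attach voice causative eth- → ethugzaza.
Apply vowel harmony: ethugzaza → athugzaza.

athugzaza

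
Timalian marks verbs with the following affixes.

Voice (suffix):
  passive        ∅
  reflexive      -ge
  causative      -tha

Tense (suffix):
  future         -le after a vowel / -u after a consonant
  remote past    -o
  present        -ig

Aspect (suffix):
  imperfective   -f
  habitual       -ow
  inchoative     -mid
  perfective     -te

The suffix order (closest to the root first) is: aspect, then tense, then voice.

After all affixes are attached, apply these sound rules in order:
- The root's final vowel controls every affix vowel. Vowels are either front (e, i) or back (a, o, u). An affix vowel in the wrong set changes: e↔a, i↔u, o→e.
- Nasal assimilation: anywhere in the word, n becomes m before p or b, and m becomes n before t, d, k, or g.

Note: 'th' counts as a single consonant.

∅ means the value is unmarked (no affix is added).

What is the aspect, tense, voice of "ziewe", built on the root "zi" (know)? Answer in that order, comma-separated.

Segment: zi-ow-o.
aspect: -ow → habitual.
tense: -o → remote past.
voice: ∅ → passive.

habitual, remote past, passive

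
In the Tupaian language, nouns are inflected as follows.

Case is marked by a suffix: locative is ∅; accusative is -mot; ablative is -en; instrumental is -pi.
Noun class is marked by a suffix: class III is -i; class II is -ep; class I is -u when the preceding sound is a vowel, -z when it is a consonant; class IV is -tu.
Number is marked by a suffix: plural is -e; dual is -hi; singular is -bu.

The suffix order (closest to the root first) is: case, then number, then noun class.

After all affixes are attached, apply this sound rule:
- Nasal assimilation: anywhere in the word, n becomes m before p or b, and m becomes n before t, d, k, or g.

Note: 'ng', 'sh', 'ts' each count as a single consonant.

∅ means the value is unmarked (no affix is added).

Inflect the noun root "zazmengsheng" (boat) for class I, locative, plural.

zazmengshengeu

case = locative: zero marking, form stays zazmengsheng.
Attach number plural -e → zazmengshenge.
Attach noun class class I -u (after vowel 'e') → zazmengshengeu.
Nasal assimilation: no change.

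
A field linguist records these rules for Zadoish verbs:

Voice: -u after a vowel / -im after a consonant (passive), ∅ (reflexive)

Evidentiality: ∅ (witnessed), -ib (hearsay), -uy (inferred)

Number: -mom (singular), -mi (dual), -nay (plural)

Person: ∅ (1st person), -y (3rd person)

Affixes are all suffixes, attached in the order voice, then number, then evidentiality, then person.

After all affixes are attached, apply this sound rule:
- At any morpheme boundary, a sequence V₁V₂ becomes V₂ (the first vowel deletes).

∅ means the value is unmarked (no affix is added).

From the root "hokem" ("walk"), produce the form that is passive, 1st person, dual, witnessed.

Attach voice passive -im (after consonant 'm') → hokemim.
Attach number dual -mi → hokemimmi.
evidentiality = witnessed: zero marking, form stays hokemimmi.
person = 1st person: zero marking, form stays hokemimmi.
Vowel deletion: no change.

hokemimmi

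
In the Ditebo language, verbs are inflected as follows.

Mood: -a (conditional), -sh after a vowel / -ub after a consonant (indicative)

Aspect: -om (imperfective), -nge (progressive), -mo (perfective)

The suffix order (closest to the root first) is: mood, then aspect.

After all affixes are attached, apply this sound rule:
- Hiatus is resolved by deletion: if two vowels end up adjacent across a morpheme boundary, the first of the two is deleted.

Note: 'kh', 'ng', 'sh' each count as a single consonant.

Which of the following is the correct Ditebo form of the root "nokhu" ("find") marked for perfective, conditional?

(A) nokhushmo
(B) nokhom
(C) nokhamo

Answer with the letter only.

Attach mood conditional -a → nokhua.
Attach aspect perfective -mo → nokhuamo.
Apply vowel deletion: nokhuamo → nokhamo.
So the correct form is nokhamo, option (C).
(B) nokhom is wrong: it uses imperfective instead of perfective for aspect.
(A) nokhushmo is wrong: it uses indicative instead of conditional for mood.

C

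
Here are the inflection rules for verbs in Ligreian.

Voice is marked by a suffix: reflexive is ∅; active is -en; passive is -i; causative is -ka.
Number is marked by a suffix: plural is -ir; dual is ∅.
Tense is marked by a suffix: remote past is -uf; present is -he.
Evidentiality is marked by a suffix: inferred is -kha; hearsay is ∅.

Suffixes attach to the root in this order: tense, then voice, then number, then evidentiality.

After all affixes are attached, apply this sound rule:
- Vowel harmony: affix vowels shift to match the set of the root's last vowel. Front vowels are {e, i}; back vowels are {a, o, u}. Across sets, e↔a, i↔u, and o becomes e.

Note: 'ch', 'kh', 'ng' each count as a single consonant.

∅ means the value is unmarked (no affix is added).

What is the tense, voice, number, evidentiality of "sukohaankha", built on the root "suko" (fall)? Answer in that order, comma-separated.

present, active, dual, inferred

Segment: suko-he-en-kha.
tense: -he → present.
voice: -en → active.
number: ∅ → dual.
evidentiality: -kha → inferred.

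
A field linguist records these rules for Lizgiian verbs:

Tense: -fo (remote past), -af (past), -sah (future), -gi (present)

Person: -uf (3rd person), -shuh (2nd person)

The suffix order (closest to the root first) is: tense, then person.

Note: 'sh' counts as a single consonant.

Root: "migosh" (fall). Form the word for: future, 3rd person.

Attach tense future -sah → migoshsah.
Attach person 3rd person -uf → migoshsahuf.

migoshsahuf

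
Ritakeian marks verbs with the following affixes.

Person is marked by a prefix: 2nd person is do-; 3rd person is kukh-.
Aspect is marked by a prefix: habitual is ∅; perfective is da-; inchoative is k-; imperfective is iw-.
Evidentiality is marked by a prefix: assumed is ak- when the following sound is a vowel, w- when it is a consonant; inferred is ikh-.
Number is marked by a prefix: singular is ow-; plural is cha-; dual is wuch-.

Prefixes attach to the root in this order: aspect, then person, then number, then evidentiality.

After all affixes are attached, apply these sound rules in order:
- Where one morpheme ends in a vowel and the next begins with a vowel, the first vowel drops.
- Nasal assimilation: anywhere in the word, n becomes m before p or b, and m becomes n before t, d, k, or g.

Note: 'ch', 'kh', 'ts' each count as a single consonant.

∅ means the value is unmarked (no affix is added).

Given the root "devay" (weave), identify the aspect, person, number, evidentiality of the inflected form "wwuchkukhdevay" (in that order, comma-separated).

habitual, 3rd person, dual, assumed

Segment: w-wuch-kukh-devay.
aspect: ∅ → habitual.
person: kukh- → 3rd person.
number: wuch- → dual.
evidentiality: ak/w- → assumed.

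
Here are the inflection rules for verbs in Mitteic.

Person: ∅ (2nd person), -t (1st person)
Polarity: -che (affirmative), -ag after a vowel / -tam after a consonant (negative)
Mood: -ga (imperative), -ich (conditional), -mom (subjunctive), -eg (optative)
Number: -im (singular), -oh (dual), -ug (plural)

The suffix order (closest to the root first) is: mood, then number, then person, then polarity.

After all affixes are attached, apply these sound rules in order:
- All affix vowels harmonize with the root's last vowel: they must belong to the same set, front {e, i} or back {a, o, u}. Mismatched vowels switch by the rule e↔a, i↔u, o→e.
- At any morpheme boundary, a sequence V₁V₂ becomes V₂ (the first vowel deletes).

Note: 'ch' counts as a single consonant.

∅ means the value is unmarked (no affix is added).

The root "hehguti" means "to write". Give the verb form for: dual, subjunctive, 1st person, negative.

hehgutimemehttem

Attach mood subjunctive -mom → hehgutimom.
Attach number dual -oh → hehgutimomoh.
Attach person 1st person -t → hehgutimomoht.
Attach polarity negative -tam (after consonant 't') → hehgutimomohttam.
Apply vowel harmony: hehgutimomohttam → hehgutimemehttem.
Vowel deletion: no change.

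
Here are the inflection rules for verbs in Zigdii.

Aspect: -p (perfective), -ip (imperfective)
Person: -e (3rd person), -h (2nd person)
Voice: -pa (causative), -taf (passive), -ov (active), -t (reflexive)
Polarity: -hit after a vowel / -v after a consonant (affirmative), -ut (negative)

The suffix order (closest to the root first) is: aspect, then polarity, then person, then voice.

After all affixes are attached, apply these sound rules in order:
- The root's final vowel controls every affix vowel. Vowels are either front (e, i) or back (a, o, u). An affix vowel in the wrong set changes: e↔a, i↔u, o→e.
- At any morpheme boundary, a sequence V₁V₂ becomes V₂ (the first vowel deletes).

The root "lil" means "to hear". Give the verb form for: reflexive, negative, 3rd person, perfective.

lilpitet

Attach aspect perfective -p → lilp.
Attach polarity negative -ut → lilput.
Attach person 3rd person -e → lilpute.
Attach voice reflexive -t → lilputet.
Apply vowel harmony: lilputet → lilpitet.
Vowel deletion: no change.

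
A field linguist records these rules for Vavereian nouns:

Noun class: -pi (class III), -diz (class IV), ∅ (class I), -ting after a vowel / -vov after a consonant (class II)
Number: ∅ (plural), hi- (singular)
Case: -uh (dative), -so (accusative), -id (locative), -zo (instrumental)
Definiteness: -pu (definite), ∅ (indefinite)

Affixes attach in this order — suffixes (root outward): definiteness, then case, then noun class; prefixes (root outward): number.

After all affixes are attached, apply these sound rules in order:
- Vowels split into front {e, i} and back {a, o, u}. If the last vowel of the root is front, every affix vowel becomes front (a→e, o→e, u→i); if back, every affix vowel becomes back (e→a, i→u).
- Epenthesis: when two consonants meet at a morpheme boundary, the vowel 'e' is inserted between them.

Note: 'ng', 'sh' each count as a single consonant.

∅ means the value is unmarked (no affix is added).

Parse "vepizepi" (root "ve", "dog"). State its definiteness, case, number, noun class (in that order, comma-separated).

Segment: ve-pu-zo-pi.
definiteness: -pu → definite.
case: -zo → instrumental.
number: ∅ → plural.
noun class: -pi → class III.

definite, instrumental, plural, class III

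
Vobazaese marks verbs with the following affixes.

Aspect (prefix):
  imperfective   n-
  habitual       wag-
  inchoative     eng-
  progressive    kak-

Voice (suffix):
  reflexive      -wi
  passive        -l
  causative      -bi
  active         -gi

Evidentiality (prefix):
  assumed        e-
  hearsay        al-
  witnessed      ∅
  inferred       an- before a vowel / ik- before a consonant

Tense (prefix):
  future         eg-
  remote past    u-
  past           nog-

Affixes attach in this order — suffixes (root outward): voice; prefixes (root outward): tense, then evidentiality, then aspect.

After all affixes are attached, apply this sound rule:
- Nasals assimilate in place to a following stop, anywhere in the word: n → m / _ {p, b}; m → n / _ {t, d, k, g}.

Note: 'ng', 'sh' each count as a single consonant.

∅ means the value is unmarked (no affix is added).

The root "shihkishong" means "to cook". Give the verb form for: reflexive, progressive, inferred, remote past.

kakanushihkishongwi

Attach tense remote past u- → ushihkishong.
Attach voice reflexive -wi → ushihkishongwi.
Attach evidentiality inferred an- (before vowel 'u') → anushihkishongwi.
Attach aspect progressive kak- → kakanushihkishongwi.
Nasal assimilation: no change.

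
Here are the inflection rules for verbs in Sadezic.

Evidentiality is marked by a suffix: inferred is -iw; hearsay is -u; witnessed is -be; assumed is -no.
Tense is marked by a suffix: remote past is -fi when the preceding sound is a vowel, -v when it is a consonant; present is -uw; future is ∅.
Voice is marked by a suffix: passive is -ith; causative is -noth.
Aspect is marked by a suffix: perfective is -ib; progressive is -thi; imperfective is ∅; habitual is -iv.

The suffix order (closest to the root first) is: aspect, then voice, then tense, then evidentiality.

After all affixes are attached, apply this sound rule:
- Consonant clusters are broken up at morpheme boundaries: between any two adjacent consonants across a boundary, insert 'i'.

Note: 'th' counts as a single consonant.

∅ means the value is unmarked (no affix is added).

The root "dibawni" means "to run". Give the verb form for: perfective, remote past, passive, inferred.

dibawniibithiviw

Attach aspect perfective -ib → dibawniib.
Attach voice passive -ith → dibawniibith.
Attach tense remote past -v (after consonant 'th') → dibawniibithv.
Attach evidentiality inferred -iw → dibawniibithviw.
Apply epenthesis: dibawniibithviw → dibawniibithiviw.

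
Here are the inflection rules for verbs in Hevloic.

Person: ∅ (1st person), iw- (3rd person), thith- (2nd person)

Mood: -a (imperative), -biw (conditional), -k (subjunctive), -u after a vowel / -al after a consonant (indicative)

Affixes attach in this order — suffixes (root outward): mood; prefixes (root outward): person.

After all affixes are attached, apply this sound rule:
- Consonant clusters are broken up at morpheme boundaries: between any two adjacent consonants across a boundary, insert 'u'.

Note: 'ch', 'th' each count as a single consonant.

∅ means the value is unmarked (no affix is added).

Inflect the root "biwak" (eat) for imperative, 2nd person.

Attach person 2nd person thith- → thithbiwak.
Attach mood imperative -a → thithbiwaka.
Apply epenthesis: thithbiwaka → thithubiwaka.

thithubiwaka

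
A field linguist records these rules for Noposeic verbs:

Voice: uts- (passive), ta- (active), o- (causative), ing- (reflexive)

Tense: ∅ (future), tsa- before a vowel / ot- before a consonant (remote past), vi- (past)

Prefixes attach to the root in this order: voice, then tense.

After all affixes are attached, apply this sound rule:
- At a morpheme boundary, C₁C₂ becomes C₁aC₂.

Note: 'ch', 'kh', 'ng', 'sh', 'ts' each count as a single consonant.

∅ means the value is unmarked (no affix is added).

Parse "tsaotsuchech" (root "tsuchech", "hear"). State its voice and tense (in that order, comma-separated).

causative, remote past

Segment: tsa-o-tsuchech.
voice: o- → causative.
tense: tsa/ot- → remote past.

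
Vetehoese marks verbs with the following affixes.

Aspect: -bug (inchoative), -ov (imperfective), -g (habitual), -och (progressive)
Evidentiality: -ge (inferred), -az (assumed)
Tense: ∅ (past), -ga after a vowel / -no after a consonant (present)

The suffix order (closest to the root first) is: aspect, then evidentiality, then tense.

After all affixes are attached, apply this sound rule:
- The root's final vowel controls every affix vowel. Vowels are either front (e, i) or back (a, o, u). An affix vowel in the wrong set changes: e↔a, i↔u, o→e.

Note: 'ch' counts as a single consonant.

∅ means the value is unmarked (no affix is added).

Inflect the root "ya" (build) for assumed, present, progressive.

yaochazno

Attach aspect progressive -och → yaoch.
Attach evidentiality assumed -az → yaochaz.
Attach tense present -no (after consonant 'z') → yaochazno.
Vowel harmony: no change.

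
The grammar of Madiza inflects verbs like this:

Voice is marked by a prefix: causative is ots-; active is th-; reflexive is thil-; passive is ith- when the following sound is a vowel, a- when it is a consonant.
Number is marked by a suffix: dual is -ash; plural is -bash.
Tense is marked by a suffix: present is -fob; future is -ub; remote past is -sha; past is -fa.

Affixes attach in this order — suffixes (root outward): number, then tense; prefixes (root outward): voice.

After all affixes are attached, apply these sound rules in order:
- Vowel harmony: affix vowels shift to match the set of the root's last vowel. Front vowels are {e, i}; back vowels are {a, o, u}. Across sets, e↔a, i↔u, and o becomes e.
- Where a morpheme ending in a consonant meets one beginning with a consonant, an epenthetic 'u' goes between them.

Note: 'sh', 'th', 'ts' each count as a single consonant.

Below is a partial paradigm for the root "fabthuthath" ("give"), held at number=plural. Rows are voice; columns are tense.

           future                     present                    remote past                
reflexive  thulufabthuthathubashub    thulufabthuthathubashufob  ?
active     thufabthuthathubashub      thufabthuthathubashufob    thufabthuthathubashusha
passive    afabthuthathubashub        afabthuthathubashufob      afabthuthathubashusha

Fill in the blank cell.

thulufabthuthathubashusha

Attach number plural -bash → fabthuthathbash.
Attach voice reflexive thil- → thilfabthuthathbash.
Attach tense remote past -sha → thilfabthuthathbashsha.
Apply vowel harmony: thilfabthuthathbashsha → thulfabthuthathbashsha.
Apply epenthesis: thulfabthuthathbashsha → thulufabthuthathubashusha.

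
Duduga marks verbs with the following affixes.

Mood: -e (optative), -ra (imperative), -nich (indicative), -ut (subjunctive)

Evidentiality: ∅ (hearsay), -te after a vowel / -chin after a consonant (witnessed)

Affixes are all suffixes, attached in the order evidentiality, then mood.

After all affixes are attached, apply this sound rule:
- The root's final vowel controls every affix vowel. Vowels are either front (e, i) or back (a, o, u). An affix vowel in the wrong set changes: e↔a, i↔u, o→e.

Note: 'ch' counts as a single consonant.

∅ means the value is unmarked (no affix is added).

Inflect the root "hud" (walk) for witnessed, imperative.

hudchunra

Attach evidentiality witnessed -chin (after consonant 'd') → hudchin.
Attach mood imperative -ra → hudchinra.
Apply vowel harmony: hudchinra → hudchunra.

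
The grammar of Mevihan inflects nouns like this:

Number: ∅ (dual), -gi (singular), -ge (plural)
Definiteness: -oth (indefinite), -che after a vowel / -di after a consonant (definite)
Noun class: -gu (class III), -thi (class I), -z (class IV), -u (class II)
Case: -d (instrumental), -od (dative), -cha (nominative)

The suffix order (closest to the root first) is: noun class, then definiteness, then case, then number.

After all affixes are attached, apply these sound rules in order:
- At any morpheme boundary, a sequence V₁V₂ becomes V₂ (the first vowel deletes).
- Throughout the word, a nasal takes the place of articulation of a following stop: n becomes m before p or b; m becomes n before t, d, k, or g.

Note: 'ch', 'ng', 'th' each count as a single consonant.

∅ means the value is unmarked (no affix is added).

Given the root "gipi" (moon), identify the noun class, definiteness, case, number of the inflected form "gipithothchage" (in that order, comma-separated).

class I, indefinite, nominative, plural

Segment: gipi-thi-oth-cha-ge.
noun class: -thi → class I.
definiteness: -oth → indefinite.
case: -cha → nominative.
number: -ge → plural.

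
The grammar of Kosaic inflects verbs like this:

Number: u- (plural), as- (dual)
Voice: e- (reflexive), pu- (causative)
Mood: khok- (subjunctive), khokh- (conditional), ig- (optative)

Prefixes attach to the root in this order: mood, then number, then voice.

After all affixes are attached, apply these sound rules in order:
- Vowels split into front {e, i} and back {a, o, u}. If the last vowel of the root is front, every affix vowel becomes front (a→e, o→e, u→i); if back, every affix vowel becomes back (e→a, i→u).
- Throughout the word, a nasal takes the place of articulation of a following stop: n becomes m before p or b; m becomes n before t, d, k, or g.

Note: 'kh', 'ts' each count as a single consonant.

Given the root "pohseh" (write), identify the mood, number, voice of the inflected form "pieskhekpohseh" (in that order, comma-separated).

subjunctive, dual, causative

Segment: pu-as-khok-pohseh.
mood: khok- → subjunctive.
number: as- → dual.
voice: pu- → causative.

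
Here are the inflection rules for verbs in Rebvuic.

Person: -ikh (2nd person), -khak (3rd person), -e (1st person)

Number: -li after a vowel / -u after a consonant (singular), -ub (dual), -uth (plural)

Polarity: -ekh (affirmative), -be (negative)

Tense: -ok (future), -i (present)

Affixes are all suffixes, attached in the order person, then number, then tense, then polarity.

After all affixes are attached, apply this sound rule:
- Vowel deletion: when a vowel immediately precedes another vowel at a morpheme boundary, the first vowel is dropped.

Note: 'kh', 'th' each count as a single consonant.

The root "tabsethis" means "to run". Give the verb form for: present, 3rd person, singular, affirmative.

tabsethiskhakekh

Attach person 3rd person -khak → tabsethiskhak.
Attach number singular -u (after consonant 'k') → tabsethiskhaku.
Attach tense present -i → tabsethiskhakui.
Attach polarity affirmative -ekh → tabsethiskhakuiekh.
Apply vowel deletion: tabsethiskhakuiekh → tabsethiskhakekh.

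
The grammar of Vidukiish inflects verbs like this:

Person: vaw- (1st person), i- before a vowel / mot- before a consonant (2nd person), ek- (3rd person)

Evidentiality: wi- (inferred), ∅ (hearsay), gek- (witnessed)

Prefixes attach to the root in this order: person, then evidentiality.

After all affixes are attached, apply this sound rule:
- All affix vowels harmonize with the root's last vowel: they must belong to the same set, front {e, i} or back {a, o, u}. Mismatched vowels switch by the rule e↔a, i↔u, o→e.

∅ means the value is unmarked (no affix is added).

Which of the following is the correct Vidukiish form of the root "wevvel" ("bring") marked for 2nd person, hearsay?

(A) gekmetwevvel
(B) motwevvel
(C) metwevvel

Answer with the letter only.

Attach person 2nd person mot- (before consonant 'w') → motwevvel.
evidentiality = hearsay: zero marking, form stays motwevvel.
Apply vowel harmony: motwevvel → metwevvel.
So the correct form is metwevvel, option (C).
(B) motwevvel is wrong: it fails to apply the sound rule(s).
(A) gekmetwevvel is wrong: it uses witnessed instead of hearsay for evidentiality.

C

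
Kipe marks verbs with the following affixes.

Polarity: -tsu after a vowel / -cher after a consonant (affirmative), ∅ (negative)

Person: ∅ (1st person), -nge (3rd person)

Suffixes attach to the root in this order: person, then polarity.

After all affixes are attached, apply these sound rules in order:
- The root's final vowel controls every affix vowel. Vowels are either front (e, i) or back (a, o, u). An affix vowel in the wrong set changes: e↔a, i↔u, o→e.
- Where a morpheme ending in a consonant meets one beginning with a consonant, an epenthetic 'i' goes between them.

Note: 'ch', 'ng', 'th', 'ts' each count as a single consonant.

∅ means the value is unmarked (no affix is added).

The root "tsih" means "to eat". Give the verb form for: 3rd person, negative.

tsihinge

Attach person 3rd person -nge → tsihnge.
polarity = negative: zero marking, form stays tsihnge.
Vowel harmony: no change.
Apply epenthesis: tsihnge → tsihinge.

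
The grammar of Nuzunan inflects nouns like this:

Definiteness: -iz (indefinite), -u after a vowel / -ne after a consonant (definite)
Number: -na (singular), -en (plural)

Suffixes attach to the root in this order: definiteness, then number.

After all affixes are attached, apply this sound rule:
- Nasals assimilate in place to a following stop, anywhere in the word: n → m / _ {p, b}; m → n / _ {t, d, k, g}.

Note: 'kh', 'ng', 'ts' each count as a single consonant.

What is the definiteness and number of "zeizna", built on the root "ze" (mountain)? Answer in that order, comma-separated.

Segment: ze-iz-na.
definiteness: -iz → indefinite.
number: -na → singular.

indefinite, singular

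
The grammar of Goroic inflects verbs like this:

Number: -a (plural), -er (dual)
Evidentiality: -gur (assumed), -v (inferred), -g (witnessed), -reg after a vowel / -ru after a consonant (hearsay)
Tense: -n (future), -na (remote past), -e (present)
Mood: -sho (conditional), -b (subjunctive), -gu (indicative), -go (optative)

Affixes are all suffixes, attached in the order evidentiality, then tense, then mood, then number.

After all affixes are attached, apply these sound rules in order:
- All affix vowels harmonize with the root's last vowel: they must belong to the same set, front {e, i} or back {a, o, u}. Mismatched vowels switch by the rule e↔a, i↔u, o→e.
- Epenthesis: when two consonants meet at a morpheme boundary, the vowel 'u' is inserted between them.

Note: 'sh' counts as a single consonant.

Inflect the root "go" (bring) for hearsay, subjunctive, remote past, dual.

Attach evidentiality hearsay -reg (after vowel 'o') → goreg.
Attach tense remote past -na → goregna.
Attach mood subjunctive -b → goregnab.
Attach number dual -er → goregnaber.
Apply vowel harmony: goregnaber → goragnabar.
Apply epenthesis: goragnabar → goragunabar.

goragunabar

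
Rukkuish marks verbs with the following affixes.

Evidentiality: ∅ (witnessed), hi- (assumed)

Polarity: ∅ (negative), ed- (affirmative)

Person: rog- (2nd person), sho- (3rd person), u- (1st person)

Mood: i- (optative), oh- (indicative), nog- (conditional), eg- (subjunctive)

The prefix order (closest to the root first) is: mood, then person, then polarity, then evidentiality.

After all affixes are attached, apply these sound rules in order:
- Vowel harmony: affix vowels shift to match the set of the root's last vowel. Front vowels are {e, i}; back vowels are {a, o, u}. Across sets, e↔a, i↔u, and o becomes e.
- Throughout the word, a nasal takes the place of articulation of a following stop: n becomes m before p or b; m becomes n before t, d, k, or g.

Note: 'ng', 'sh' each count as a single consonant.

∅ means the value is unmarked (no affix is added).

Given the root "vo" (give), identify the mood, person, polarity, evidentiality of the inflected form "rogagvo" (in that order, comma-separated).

Segment: rog-eg-vo.
mood: eg- → subjunctive.
person: rog- → 2nd person.
polarity: ∅ → negative.
evidentiality: ∅ → witnessed.

subjunctive, 2nd person, negative, witnessed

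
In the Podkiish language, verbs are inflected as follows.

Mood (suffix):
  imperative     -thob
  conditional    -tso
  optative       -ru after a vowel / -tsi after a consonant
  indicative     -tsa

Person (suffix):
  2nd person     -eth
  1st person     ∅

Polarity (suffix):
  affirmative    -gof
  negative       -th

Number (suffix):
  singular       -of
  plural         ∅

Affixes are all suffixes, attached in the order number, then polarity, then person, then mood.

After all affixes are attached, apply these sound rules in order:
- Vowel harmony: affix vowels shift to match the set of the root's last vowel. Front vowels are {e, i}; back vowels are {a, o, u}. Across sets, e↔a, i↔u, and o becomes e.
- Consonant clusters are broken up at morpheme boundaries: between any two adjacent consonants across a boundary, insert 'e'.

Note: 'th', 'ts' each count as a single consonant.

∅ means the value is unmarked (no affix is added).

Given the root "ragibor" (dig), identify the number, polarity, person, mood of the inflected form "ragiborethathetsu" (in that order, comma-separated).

plural, negative, 2nd person, optative

Segment: ragibor-th-eth-tsi.
number: ∅ → plural.
polarity: -th → negative.
person: -eth → 2nd person.
mood: -ru/tsi → optative.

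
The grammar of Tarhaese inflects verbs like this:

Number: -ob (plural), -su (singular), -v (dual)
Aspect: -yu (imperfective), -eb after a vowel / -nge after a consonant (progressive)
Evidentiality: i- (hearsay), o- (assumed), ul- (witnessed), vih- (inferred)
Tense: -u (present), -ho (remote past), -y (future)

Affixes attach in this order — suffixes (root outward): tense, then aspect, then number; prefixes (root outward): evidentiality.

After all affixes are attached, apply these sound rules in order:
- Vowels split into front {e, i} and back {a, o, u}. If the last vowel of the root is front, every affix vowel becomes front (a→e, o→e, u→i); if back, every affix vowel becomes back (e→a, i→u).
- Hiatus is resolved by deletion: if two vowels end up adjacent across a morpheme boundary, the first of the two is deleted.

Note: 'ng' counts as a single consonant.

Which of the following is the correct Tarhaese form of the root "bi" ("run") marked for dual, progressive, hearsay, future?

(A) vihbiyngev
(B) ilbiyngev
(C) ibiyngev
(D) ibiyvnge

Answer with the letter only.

Attach tense future -y → biy.
Attach evidentiality hearsay i- → ibiy.
Attach aspect progressive -nge (after consonant 'y') → ibiynge.
Attach number dual -v → ibiyngev.
Vowel harmony: no change.
Vowel deletion: no change.
So the correct form is ibiyngev, option (C).
(D) ibiyvnge is wrong: it has the affixes in the wrong order.
(B) ilbiyngev is wrong: it uses witnessed instead of hearsay for evidentiality.
(A) vihbiyngev is wrong: it uses inferred instead of hearsay for evidentiality.

C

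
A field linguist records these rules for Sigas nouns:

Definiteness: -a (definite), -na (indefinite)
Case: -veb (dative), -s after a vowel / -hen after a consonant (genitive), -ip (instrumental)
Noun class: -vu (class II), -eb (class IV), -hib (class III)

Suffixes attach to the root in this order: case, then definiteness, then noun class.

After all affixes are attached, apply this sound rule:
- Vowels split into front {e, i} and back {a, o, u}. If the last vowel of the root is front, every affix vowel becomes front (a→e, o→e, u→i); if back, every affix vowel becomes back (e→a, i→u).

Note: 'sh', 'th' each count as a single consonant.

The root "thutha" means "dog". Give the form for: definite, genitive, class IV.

thuthasaab

Attach case genitive -s (after vowel 'a') → thuthas.
Attach definiteness definite -a → thuthasa.
Attach noun class class IV -eb → thuthasaeb.
Apply vowel harmony: thuthasaeb → thuthasaab.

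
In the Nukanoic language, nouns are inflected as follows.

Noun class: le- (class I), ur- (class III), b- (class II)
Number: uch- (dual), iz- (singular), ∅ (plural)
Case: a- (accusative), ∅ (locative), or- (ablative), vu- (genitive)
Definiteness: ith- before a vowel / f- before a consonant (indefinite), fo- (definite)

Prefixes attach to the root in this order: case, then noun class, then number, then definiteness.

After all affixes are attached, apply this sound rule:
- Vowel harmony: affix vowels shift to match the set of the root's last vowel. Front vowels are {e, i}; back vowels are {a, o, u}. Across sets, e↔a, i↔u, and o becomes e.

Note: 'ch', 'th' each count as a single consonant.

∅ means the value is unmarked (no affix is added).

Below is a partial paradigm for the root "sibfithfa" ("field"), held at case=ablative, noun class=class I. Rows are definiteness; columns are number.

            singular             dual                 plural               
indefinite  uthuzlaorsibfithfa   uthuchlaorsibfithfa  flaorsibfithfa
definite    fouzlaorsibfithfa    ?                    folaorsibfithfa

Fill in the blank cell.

fouchlaorsibfithfa

Attach case ablative or- → orsibfithfa.
Attach noun class class I le- → leorsibfithfa.
Attach number dual uch- → uchleorsibfithfa.
Attach definiteness definite fo- → fouchleorsibfithfa.
Apply vowel harmony: fouchleorsibfithfa → fouchlaorsibfithfa.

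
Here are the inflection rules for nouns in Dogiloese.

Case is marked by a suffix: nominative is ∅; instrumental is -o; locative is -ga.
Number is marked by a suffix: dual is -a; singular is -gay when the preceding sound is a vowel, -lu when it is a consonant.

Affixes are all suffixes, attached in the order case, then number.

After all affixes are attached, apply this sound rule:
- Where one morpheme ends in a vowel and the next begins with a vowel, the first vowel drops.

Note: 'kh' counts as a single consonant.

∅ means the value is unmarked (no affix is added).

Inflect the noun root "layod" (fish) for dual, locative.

Attach case locative -ga → layodga.
Attach number dual -a → layodgaa.
Apply vowel deletion: layodgaa → layodga.

layodga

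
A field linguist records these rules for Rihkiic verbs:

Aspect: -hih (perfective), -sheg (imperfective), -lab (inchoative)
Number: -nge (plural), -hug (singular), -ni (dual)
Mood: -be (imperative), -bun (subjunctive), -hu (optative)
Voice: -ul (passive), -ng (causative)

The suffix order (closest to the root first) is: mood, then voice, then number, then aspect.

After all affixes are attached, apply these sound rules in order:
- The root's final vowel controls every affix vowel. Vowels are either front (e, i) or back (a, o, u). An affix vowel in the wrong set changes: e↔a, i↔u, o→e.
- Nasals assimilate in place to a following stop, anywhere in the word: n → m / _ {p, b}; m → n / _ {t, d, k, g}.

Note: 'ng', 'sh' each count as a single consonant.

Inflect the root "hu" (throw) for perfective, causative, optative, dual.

Attach mood optative -hu → huhu.
Attach voice causative -ng → huhung.
Attach number dual -ni → huhungni.
Attach aspect perfective -hih → huhungnihih.
Apply vowel harmony: huhungnihih → huhungnuhuh.
Nasal assimilation: no change.

huhungnuhuh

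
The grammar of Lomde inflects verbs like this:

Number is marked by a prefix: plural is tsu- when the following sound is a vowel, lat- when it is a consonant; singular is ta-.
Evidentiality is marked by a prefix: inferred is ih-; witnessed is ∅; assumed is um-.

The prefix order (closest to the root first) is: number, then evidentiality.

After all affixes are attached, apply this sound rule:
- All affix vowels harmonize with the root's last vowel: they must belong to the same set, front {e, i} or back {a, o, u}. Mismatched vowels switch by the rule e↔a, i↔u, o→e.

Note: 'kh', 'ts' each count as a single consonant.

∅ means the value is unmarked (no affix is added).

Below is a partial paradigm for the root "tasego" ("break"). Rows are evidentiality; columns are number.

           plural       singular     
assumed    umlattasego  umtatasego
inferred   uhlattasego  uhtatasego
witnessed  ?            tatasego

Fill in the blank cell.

lattasego

Attach number plural lat- (before consonant 't') → lattasego.
evidentiality = witnessed: zero marking, form stays lattasego.
Vowel harmony: no change.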